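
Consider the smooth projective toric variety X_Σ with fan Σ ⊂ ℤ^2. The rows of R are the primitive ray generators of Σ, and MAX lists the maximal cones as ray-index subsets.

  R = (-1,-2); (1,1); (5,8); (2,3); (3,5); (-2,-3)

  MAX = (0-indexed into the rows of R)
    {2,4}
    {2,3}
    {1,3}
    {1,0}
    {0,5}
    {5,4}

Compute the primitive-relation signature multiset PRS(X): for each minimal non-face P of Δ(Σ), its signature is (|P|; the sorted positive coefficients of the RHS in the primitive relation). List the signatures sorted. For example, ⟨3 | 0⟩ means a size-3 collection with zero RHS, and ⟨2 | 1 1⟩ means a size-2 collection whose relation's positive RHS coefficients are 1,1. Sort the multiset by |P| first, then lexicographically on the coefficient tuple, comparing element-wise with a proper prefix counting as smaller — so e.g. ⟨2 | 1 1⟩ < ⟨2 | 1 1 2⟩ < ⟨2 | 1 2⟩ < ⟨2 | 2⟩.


Σ has 9 primitive collections:

  P={3,5}:  v_{3} + v_{5} = 0  →  sig = ⟨2 | 0⟩
  P={0,3}:  v_{0} + v_{3} = v_{1}  →  sig = ⟨2 | 1⟩
  P={0,4}:  v_{0} + v_{4} = v_{3}  →  sig = ⟨2 | 1⟩
  P={1,5}:  v_{1} + v_{5} = v_{0}  →  sig = ⟨2 | 1⟩
  P={2,5}:  v_{2} + v_{5} = v_{4}  →  sig = ⟨2 | 1⟩
  P={3,4}:  v_{3} + v_{4} = v_{2}  →  sig = ⟨2 | 1⟩
  P={0,2}:  v_{0} + v_{2} = 2·v_{3}  →  sig = ⟨2 | 2⟩
  P={1,4}:  v_{1} + v_{4} = 2·v_{3}  →  sig = ⟨2 | 2⟩
  P={1,2}:  v_{1} + v_{2} = 3·v_{3}  →  sig = ⟨2 | 3⟩

Sorted signature multiset PRS(X):
[⟨2 | 0⟩, ⟨2 | 1⟩, ⟨2 | 1⟩, ⟨2 | 1⟩, ⟨2 | 1⟩, ⟨2 | 1⟩, ⟨2 | 2⟩, ⟨2 | 2⟩, ⟨2 | 3⟩]


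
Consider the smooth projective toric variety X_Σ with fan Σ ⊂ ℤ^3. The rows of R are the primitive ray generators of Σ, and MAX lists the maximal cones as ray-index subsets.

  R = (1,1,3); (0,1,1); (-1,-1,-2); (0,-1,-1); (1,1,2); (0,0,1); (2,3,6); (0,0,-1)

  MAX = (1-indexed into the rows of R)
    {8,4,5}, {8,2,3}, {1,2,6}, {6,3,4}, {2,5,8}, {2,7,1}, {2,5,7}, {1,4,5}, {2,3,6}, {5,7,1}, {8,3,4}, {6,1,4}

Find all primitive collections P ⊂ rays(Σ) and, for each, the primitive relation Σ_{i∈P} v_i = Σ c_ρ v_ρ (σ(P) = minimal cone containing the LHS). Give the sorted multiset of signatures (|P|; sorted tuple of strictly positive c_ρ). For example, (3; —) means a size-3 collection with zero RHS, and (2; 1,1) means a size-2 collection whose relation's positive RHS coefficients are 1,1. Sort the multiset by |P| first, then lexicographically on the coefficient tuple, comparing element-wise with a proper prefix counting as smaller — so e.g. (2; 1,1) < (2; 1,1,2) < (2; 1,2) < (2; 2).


Minimal non-faces — 11 found among 8 rays, 12 max cones:

  P = {2,4}:  v_{2} + v_{4} = 0  ⇒ sig = (2; —)
  P = {3,5}:  v_{3} + v_{5} = 0  ⇒ sig = (2; —)
  P = {6,8}:  v_{6} + v_{8} = 0  ⇒ sig = (2; —)
  P = {1,3}:  v_{1} + v_{3} = v_{6}  ⇒ sig = (2; 1)
  P = {1,8}:  v_{1} + v_{8} = v_{5}  ⇒ sig = (2; 1)
  P = {5,6}:  v_{5} + v_{6} = v_{1}  ⇒ sig = (2; 1)
  P = {3,7}:  v_{3} + v_{7} = v_{1} + v_{2}  ⇒ sig = (2; 1,1)
  P = {4,7}:  v_{4} + v_{7} = v_{1} + v_{5}  ⇒ sig = (2; 1,1)
  P = {6,7}:  v_{6} + v_{7} = 2·v_{1} + v_{2}  ⇒ sig = (2; 1,2)
  P = {7,8}:  v_{7} + v_{8} = v_{2} + 2·v_{5}  ⇒ sig = (2; 1,2)
  P = {1,2,5}:  v_{1} + v_{2} + v_{5} = v_{7}  ⇒ sig = (3; 1)

so the primitive-relation signature multiset is
{ (2; —) ×3,  (2; 1) ×3,  (2; 1,1) ×2,  (2; 1,2) ×2,  (3; 1) }


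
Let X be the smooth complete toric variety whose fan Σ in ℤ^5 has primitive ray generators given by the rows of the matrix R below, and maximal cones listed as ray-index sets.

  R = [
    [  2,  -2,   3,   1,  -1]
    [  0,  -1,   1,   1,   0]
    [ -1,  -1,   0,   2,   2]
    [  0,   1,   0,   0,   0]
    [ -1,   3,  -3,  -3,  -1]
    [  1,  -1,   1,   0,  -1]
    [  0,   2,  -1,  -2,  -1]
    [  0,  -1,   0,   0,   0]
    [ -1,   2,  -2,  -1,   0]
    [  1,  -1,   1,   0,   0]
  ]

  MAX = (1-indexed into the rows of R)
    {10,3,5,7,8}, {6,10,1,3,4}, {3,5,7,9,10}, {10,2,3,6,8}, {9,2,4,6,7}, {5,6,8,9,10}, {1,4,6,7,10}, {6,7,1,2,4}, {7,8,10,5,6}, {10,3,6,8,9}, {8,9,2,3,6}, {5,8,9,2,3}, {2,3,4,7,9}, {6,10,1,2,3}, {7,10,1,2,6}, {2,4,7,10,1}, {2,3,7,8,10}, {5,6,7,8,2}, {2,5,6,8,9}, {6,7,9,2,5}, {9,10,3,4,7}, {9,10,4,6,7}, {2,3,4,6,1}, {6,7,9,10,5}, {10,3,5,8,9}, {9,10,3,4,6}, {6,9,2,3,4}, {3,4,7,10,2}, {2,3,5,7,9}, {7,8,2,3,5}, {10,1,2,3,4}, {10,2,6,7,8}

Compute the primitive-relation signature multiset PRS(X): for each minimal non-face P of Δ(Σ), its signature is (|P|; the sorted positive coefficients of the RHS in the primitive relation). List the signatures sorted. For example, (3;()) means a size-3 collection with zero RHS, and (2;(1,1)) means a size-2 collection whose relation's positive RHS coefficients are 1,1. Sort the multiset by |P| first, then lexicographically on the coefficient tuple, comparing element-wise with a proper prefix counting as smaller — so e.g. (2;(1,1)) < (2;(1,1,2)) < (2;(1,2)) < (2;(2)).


The 12 primitive collections of Σ (r=10, n=5):

  P = {4,8}:  v_{4} + v_{8} = 0 ; sig = (2;())
  P = {1,5}:  v_{1} + v_{5} = v_{6} + v_{7} ; sig = (2;(1,1))
  P = {1,9}:  v_{1} + v_{9} = v_{4} + v_{6} ; sig = (2;(1,1))
  P = {4,5}:  v_{4} + v_{5} = v_{7} + v_{9} ; sig = (2;(1,1))
  P = {1,8}:  v_{1} + v_{8} = v_{2} + v_{6} + v_{10} ; sig = (2;(1,1,1))
  P = {2,9,10}:  v_{2} + v_{9} + v_{10} = 0 ; sig = (3;())
  P = {3,6,7}:  v_{3} + v_{6} + v_{7} = 0 ; sig = (3;())
  P = {7,8,9}:  v_{7} + v_{8} + v_{9} = v_{5} ; sig = (3;(1))
  P = {2,5,10}:  v_{2} + v_{5} + v_{10} = v_{7} + v_{8} ; sig = (3;(1,1))
  P = {3,5,6}:  v_{3} + v_{5} + v_{6} = v_{8} + v_{9} ; sig = (3;(1,1))
  P = {1,3,7}:  v_{1} + v_{3} + v_{7} = v_{2} + v_{4} + v_{10} ; sig = (3;(1,1,1))
  P = {2,4,6,10}:  v_{2} + v_{4} + v_{6} + v_{10} = v_{1} ; sig = (4;(1))

Signatures (|P|; sorted positive RHS coefficients), sorted:
    (2;())
    (2;(1,1))
    (2;(1,1))
    (2;(1,1))
    (2;(1,1,1))
    (3;())
    (3;())
    (3;(1))
    (3;(1,1))
    (3;(1,1))
    (3;(1,1,1))
    (4;(1))


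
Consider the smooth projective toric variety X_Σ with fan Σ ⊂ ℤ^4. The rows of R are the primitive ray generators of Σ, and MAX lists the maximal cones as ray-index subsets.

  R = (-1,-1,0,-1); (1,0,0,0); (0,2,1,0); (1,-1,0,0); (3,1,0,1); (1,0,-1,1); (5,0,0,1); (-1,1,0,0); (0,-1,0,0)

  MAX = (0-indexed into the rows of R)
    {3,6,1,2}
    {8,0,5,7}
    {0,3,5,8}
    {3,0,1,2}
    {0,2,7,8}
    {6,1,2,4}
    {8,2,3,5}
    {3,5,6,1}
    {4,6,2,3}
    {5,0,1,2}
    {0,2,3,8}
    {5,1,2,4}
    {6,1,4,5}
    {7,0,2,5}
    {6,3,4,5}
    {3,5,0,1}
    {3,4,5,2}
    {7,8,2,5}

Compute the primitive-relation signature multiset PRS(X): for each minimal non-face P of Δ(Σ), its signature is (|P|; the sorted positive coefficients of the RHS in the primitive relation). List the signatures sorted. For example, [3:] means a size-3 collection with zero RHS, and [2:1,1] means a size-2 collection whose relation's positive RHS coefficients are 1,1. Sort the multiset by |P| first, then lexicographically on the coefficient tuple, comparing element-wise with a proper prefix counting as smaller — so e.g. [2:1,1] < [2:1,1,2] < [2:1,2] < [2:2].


Primitive collections (14):

  P={3,7}:  v_{3} + v_{7} = 0 ; sig = [2:]
  P={1,8}:  v_{1} + v_{8} = v_{3} ; sig = [2:1]
  P={6,7}:  v_{6} + v_{7} = v_{1} + v_{4} ; sig = [2:1,1]
  P={1,7}:  v_{1} + v_{7} = v_{0} + v_{2} + v_{5} ; sig = [2:1,1,1]
  P={4,7}:  v_{4} + v_{7} = v_{1} + v_{2} + v_{5} ; sig = [2:1,1,1]
  P={4,8}:  v_{4} + v_{8} = v_{2} + 2·v_{3} + v_{5} ; sig = [2:1,1,2]
  P={6,8}:  v_{6} + v_{8} = 2·v_{3} + v_{4} ; sig = [2:1,2]
  P={0,6}:  v_{0} + v_{6} = 3·v_{1} + v_{3} ; sig = [2:1,3]
  P={0,4}:  v_{0} + v_{4} = 2·v_{1} ; sig = [2:2]
  P={1,3,4}:  v_{1} + v_{3} + v_{4} = v_{6} ; sig = [3:1]
  P={2,5,6}:  v_{2} + v_{5} + v_{6} = 2·v_{4} ; sig = [3:2]
  P={0,2,5,8}:  v_{0} + v_{2} + v_{5} + v_{8} = 0 ; sig = [4:]
  P={0,2,3,5}:  v_{0} + v_{2} + v_{3} + v_{5} = v_{1} ; sig = [4:1]
  P={1,2,3,5}:  v_{1} + v_{2} + v_{3} + v_{5} = v_{4} ; sig = [4:1]

Hence PRS(X_Σ) =
[[2:], [2:1], [2:1,1], [2:1,1,1], [2:1,1,1], [2:1,1,2], [2:1,2], [2:1,3], [2:2], [3:1], [3:2], [4:], [4:1], [4:1]]


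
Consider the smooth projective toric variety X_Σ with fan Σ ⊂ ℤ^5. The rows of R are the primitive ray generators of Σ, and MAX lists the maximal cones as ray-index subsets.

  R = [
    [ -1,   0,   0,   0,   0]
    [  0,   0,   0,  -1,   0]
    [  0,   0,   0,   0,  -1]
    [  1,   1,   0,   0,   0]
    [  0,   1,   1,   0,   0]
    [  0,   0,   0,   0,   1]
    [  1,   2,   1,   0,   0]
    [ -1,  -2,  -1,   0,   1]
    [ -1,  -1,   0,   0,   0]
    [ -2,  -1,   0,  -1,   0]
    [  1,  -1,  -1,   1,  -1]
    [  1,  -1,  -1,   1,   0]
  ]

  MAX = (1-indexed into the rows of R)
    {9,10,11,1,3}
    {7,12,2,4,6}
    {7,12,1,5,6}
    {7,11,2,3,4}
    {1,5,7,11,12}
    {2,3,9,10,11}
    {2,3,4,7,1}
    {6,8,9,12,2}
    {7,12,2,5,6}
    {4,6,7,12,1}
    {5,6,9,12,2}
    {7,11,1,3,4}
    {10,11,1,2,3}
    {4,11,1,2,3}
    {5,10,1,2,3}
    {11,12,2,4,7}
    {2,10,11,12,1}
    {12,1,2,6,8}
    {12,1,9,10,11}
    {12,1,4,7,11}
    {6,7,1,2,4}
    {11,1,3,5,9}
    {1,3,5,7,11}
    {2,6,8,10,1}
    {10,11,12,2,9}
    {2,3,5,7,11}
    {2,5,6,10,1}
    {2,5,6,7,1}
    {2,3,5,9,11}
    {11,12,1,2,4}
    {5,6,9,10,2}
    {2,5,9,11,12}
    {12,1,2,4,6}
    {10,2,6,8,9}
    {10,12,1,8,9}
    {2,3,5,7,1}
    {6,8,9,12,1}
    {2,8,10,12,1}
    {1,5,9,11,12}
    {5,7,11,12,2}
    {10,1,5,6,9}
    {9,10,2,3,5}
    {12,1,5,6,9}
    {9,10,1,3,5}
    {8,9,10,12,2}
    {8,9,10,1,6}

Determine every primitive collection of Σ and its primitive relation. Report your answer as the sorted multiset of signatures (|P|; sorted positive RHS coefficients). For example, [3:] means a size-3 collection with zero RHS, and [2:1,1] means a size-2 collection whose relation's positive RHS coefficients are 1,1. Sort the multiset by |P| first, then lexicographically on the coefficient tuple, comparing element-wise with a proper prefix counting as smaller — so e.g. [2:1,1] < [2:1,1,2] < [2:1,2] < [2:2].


|primitive collections| = 21. Relations:

  P={3,6}:  v_{3} + v_{6} = 0  →  sig = [2:]
  P={4,9}:  v_{4} + v_{9} = 0  →  sig = [2:]
  P={3,12}:  v_{3} + v_{12} = v_{11}  →  sig = [2:1]
  P={4,5}:  v_{4} + v_{5} = v_{7}  →  sig = [2:1]
  P={6,11}:  v_{6} + v_{11} = v_{12}  →  sig = [2:1]
  P={7,8}:  v_{7} + v_{8} = v_{6}  →  sig = [2:1]
  P={7,9}:  v_{7} + v_{9} = v_{5}  →  sig = [2:1]
  P={3,8}:  v_{3} + v_{8} = v_{10} + v_{12}  →  sig = [2:1,1]
  P={4,10}:  v_{4} + v_{10} = v_{1} + v_{2}  →  sig = [2:1,1]
  P={5,8}:  v_{5} + v_{8} = v_{6} + v_{9}  →  sig = [2:1,1]
  P={7,10}:  v_{7} + v_{10} = v_{1} + v_{2} + v_{5}  →  sig = [2:1,1,1]
  P={4,8}:  v_{4} + v_{8} = v_{1} + v_{2} + v_{6} + v_{12}  →  sig = [2:1,1,1,1]
  P={8,11}:  v_{8} + v_{11} = v_{10} + 2·v_{12}  →  sig = [2:1,2]
  P={1,2,9}:  v_{1} + v_{2} + v_{9} = v_{10}  →  sig = [3:1]
  P={5,10,12}:  v_{5} + v_{10} + v_{12} = v_{9}  →  sig = [3:1]
  P={6,10,12}:  v_{6} + v_{10} + v_{12} = v_{8}  →  sig = [3:1]
  P={5,10,11}:  v_{5} + v_{10} + v_{11} = v_{3} + v_{9}  →  sig = [3:1,1]
  P={1,2,5,12}:  v_{1} + v_{2} + v_{5} + v_{12} = 0  →  sig = [4:]
  P={1,2,5,11}:  v_{1} + v_{2} + v_{5} + v_{11} = v_{3}  →  sig = [4:1]
  P={1,2,7,12}:  v_{1} + v_{2} + v_{7} + v_{12} = v_{4}  →  sig = [4:1]
  P={1,2,7,11}:  v_{1} + v_{2} + v_{7} + v_{11} = v_{3} + v_{4}  →  sig = [4:1,1]

so the primitive-relation signature multiset is
    [2:]
    [2:]
    [2:1]
    [2:1]
    [2:1]
    [2:1]
    [2:1]
    [2:1,1]
    [2:1,1]
    [2:1,1]
    [2:1,1,1]
    [2:1,1,1,1]
    [2:1,2]
    [3:1]
    [3:1]
    [3:1]
    [3:1,1]
    [4:]
    [4:1]
    [4:1]
    [4:1,1]


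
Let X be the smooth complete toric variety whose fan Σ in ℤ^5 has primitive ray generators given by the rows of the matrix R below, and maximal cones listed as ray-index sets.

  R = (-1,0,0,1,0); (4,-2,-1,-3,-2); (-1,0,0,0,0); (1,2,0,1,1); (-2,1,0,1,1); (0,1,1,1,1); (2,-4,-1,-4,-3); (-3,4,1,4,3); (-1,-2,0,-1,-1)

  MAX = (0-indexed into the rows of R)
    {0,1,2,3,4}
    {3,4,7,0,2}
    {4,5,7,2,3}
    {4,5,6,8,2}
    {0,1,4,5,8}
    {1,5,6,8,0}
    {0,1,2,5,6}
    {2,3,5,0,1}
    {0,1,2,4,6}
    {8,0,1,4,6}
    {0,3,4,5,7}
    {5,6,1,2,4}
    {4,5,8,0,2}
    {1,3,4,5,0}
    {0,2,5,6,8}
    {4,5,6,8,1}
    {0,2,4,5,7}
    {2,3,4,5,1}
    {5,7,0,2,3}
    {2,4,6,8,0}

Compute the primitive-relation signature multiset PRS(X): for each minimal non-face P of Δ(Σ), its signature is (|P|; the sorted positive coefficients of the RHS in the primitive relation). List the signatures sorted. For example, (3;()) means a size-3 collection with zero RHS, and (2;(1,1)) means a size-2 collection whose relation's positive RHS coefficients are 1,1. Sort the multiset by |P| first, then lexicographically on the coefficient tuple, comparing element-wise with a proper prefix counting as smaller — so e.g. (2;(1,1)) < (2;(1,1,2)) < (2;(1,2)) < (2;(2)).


Primitive collections (9):

  P = {3,8}:  v_{3} + v_{8} = 0  ⟹  sig = (2;())
  P = {1,7}:  v_{1} + v_{7} = v_{3}  ⟹  sig = (2;(1))
  P = {6,7}:  v_{6} + v_{7} = v_{2}  ⟹  sig = (2;(1))
  P = {3,6}:  v_{3} + v_{6} = v_{1} + v_{2}  ⟹  sig = (2;(1,1))
  P = {7,8}:  v_{7} + v_{8} = v_{0} + v_{2} + v_{4} + v_{5}  ⟹  sig = (2;(1,1,1,1))
  P = {1,2,8}:  v_{1} + v_{2} + v_{8} = v_{6}  ⟹  sig = (3;(1))
  P = {0,4,5,6}:  v_{0} + v_{4} + v_{5} + v_{6} = v_{8}  ⟹  sig = (4;(1))
  P = {0,1,2,4,5}:  v_{0} + v_{1} + v_{2} + v_{4} + v_{5} = 0  ⟹  sig = (5;())
  P = {0,2,3,4,5}:  v_{0} + v_{2} + v_{3} + v_{4} + v_{5} = v_{7}  ⟹  sig = (5;(1))

so the primitive-relation signature multiset is
{ (2;()),  (2;(1)) ×2,  (2;(1,1)),  (2;(1,1,1,1)),  (3;(1)),  (4;(1)),  (5;()),  (5;(1)) }


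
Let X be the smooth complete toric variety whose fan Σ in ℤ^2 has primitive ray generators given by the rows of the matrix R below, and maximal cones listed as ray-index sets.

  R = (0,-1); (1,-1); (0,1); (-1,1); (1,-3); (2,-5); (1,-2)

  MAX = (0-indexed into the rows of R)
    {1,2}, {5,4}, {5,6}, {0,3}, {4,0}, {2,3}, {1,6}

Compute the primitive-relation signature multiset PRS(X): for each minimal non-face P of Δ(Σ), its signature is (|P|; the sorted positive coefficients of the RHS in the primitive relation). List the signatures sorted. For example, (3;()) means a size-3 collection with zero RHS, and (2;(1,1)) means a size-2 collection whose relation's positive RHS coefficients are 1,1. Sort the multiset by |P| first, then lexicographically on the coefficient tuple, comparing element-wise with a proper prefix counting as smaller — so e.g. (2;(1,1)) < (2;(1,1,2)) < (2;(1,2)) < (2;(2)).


Δ(Σ) — 7 vertices, 14 min non-faces:

  {0,2}:  v_{0} + v_{2} = 0  ⟹  sig = (2;())
  {1,3}:  v_{1} + v_{3} = 0  ⟹  sig = (2;())
  {0,1}:  v_{0} + v_{1} = v_{6}  ⟹  sig = (2;(1))
  {0,6}:  v_{0} + v_{6} = v_{4}  ⟹  sig = (2;(1))
  {2,4}:  v_{2} + v_{4} = v_{6}  ⟹  sig = (2;(1))
  {2,6}:  v_{2} + v_{6} = v_{1}  ⟹  sig = (2;(1))
  {3,6}:  v_{3} + v_{6} = v_{0}  ⟹  sig = (2;(1))
  {4,6}:  v_{4} + v_{6} = v_{5}  ⟹  sig = (2;(1))
  {3,5}:  v_{3} + v_{5} = v_{0} + v_{4}  ⟹  sig = (2;(1,1))
  {0,5}:  v_{0} + v_{5} = 2·v_{4}  ⟹  sig = (2;(2))
  {1,4}:  v_{1} + v_{4} = 2·v_{6}  ⟹  sig = (2;(2))
  {2,5}:  v_{2} + v_{5} = 2·v_{6}  ⟹  sig = (2;(2))
  {3,4}:  v_{3} + v_{4} = 2·v_{0}  ⟹  sig = (2;(2))
  {1,5}:  v_{1} + v_{5} = 3·v_{6}  ⟹  sig = (2;(3))

Hence PRS(X_Σ) =
    |P|=2: 14 collections, coeffs (), (), (1), (1), (1), (1), (1), (1), (1,1), (2), (2), (2), (2), (3)


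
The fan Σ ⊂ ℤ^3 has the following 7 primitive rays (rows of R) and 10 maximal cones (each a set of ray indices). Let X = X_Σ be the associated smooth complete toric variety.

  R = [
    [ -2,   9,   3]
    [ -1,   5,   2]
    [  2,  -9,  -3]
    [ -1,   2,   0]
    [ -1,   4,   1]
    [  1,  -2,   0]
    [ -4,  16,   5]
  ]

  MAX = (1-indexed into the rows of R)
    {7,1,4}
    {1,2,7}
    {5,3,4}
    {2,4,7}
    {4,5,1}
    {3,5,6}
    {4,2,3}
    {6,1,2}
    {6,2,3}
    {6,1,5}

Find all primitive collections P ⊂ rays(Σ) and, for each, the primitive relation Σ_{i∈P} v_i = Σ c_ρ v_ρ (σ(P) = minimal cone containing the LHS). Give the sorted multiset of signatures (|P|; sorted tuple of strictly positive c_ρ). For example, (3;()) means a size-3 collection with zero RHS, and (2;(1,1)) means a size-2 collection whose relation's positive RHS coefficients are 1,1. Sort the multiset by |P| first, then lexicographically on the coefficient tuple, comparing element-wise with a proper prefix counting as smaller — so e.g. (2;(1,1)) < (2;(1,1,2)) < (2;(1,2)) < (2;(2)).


Minimal non-faces — 7 found among 7 rays, 10 max cones:

  • {1,3}:  v_{1} + v_{3} = 0 ; sig = (2;())
  • {4,6}:  v_{4} + v_{6} = 0 ; sig = (2;())
  • {2,5}:  v_{2} + v_{5} = v_{1} ; sig = (2;(1))
  • {3,7}:  v_{3} + v_{7} = v_{2} + v_{4} ; sig = (2;(1,1))
  • {6,7}:  v_{6} + v_{7} = v_{1} + v_{2} ; sig = (2;(1,1))
  • {5,7}:  v_{5} + v_{7} = 2·v_{1} + v_{4} ; sig = (2;(1,2))
  • {1,2,4}:  v_{1} + v_{2} + v_{4} = v_{7} ; sig = (3;(1))

Hence PRS(X_Σ) =
{ (2;()) ×2,  (2;(1)),  (2;(1,1)) ×2,  (2;(1,2)),  (3;(1)) }


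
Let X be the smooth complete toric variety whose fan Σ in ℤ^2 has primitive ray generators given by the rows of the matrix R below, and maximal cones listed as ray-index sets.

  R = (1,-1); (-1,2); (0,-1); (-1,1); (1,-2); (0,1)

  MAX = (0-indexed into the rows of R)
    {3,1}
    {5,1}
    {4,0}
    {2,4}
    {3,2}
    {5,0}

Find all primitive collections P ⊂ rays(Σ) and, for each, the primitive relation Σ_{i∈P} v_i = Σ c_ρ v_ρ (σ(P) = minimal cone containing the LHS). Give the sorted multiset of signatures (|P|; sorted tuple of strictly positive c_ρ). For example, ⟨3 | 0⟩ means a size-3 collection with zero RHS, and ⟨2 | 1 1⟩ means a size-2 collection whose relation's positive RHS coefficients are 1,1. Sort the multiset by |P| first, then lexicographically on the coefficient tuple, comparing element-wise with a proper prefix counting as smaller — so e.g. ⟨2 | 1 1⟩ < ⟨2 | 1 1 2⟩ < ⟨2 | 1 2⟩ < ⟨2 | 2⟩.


Minimal non-faces — 9 found among 6 rays, 6 max cones:

  P={0,3}:  v_{0} + v_{3} = 0  ⟹  sig = ⟨2 | 0⟩
  P={1,4}:  v_{1} + v_{4} = 0  ⟹  sig = ⟨2 | 0⟩
  P={2,5}:  v_{2} + v_{5} = 0  ⟹  sig = ⟨2 | 0⟩
  P={0,1}:  v_{0} + v_{1} = v_{5}  ⟹  sig = ⟨2 | 1⟩
  P={0,2}:  v_{0} + v_{2} = v_{4}  ⟹  sig = ⟨2 | 1⟩
  P={1,2}:  v_{1} + v_{2} = v_{3}  ⟹  sig = ⟨2 | 1⟩
  P={3,4}:  v_{3} + v_{4} = v_{2}  ⟹  sig = ⟨2 | 1⟩
  P={3,5}:  v_{3} + v_{5} = v_{1}  ⟹  sig = ⟨2 | 1⟩
  P={4,5}:  v_{4} + v_{5} = v_{0}  ⟹  sig = ⟨2 | 1⟩

Signatures (|P|; sorted positive RHS coefficients), sorted:
[⟨2 | 0⟩, ⟨2 | 0⟩, ⟨2 | 0⟩, ⟨2 | 1⟩, ⟨2 | 1⟩, ⟨2 | 1⟩, ⟨2 | 1⟩, ⟨2 | 1⟩, ⟨2 | 1⟩]


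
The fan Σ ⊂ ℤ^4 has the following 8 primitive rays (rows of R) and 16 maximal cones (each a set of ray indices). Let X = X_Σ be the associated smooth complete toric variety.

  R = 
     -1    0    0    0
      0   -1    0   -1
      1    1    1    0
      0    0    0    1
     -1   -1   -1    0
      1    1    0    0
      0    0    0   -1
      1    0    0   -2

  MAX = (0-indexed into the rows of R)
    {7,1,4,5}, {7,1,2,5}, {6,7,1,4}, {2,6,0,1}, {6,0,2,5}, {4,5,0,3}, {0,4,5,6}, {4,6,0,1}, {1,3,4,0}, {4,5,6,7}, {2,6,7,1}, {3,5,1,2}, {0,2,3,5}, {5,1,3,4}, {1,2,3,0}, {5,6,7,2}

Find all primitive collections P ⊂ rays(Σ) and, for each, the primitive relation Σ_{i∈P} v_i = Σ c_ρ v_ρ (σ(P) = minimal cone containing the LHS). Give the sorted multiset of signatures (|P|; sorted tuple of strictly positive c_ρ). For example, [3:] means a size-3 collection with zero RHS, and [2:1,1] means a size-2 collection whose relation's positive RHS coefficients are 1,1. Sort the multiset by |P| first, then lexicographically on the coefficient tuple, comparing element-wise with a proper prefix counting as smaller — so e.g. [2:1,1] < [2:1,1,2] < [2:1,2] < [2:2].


Σ has 6 primitive collections:

  P={2,4}:  v_{2} + v_{4} = 0  →  sig = [2:]
  P={3,6}:  v_{3} + v_{6} = 0  →  sig = [2:]
  P={3,7}:  v_{3} + v_{7} = v_{1} + v_{5}  →  sig = [2:1,1]
  P={0,7}:  v_{0} + v_{7} = 2·v_{6}  →  sig = [2:2]
  P={0,1,5}:  v_{0} + v_{1} + v_{5} = v_{6}  →  sig = [3:1]
  P={1,5,6}:  v_{1} + v_{5} + v_{6} = v_{7}  →  sig = [3:1]

so the primitive-relation signature multiset is
{ [2:] ×2,  [2:1,1],  [2:2],  [3:1] ×2 }


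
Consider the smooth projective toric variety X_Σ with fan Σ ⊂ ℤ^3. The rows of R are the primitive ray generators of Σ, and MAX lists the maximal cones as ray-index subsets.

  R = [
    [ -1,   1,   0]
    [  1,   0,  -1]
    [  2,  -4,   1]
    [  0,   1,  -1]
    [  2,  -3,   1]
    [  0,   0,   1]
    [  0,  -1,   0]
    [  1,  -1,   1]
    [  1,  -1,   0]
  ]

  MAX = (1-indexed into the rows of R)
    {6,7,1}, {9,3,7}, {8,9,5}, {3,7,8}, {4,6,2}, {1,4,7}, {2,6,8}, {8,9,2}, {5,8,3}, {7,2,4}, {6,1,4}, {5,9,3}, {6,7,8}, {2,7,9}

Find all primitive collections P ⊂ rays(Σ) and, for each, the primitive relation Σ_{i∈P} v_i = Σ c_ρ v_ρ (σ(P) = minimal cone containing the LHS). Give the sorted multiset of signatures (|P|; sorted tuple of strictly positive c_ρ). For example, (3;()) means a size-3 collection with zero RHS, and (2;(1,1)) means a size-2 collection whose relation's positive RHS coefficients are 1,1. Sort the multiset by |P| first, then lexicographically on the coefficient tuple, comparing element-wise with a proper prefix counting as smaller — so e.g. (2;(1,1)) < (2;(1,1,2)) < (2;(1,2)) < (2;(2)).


|primitive collections| = 20. Relations:

  P={1,9}:  v_{1} + v_{9} = 0  ⇒ sig = (2;())
  P={1,2}:  v_{1} + v_{2} = v_{4}  ⇒ sig = (2;(1))
  P={1,8}:  v_{1} + v_{8} = v_{6}  ⇒ sig = (2;(1))
  P={4,9}:  v_{4} + v_{9} = v_{2}  ⇒ sig = (2;(1))
  P={5,7}:  v_{5} + v_{7} = v_{3}  ⇒ sig = (2;(1))
  P={6,9}:  v_{6} + v_{9} = v_{8}  ⇒ sig = (2;(1))
  P={1,5}:  v_{1} + v_{5} = v_{7} + v_{8}  ⇒ sig = (2;(1,1))
  P={4,8}:  v_{4} + v_{8} = v_{2} + v_{6}  ⇒ sig = (2;(1,1))
  P={1,3}:  v_{1} + v_{3} = 2·v_{7} + v_{8}  ⇒ sig = (2;(1,2))
  P={3,4}:  v_{3} + v_{4} = v_{7} + 2·v_{9}  ⇒ sig = (2;(1,2))
  P={5,6}:  v_{5} + v_{6} = v_{7} + 2·v_{8}  ⇒ sig = (2;(1,2))
  P={2,3}:  v_{2} + v_{3} = v_{7} + 3·v_{9}  ⇒ sig = (2;(1,3))
  P={4,5}:  v_{4} + v_{5} = 2·v_{9}  ⇒ sig = (2;(2))
  P={3,6}:  v_{3} + v_{6} = 2·v_{7} + 2·v_{8}  ⇒ sig = (2;(2,2))
  P={2,5}:  v_{2} + v_{5} = 3·v_{9}  ⇒ sig = (2;(3))
  P={4,6,7}:  v_{4} + v_{6} + v_{7} = 0  ⇒ sig = (3;())
  P={2,6,7}:  v_{2} + v_{6} + v_{7} = v_{9}  ⇒ sig = (3;(1))
  P={7,8,9}:  v_{7} + v_{8} + v_{9} = v_{5}  ⇒ sig = (3;(1))
  P={2,7,8}:  v_{2} + v_{7} + v_{8} = 2·v_{9}  ⇒ sig = (3;(2))
  P={3,8,9}:  v_{3} + v_{8} + v_{9} = 2·v_{5}  ⇒ sig = (3;(2))

so the primitive-relation signature multiset is
    |P|=2: 15 collections, coeffs (), (1), (1), (1), (1), (1), (1,1), (1,1), (1,2), (1,2), (1,2), (1,3), (2), (2,2), (3)
    |P|=3: 5 collections, coeffs (), (1), (1), (2), (2)


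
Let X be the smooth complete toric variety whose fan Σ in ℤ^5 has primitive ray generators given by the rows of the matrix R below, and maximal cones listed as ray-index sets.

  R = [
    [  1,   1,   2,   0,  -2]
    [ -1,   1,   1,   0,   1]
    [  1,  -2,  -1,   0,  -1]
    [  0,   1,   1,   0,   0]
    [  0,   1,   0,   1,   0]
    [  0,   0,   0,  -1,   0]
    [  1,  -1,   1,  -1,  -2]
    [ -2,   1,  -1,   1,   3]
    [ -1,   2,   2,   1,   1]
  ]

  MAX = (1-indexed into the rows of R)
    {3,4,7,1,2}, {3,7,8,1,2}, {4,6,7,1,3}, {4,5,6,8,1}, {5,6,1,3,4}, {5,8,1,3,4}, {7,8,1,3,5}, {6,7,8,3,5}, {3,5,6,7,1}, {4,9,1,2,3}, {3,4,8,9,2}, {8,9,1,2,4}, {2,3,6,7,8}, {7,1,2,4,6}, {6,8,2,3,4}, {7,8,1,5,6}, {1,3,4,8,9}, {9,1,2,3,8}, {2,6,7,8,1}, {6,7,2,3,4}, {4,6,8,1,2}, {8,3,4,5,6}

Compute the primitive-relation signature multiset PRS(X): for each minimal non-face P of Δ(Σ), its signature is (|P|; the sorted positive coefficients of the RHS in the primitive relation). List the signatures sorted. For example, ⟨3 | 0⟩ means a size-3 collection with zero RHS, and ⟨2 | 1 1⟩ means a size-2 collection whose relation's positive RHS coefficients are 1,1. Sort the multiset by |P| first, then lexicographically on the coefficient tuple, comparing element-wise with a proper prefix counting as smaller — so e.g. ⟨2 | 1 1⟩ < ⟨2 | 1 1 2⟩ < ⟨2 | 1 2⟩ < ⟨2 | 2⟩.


Minimal non-faces — 9 found among 9 rays, 22 max cones:

  P={2,5}:  v_{2} + v_{5} = v_{1} + v_{8} — sig = ⟨2 | 1 1⟩
  P={6,9}:  v_{6} + v_{9} = v_{2} + v_{4} — sig = ⟨2 | 1 1⟩
  P={7,9}:  v_{7} + v_{9} = v_{1} + 2·v_{2} + v_{3} — sig = ⟨2 | 1 1 2⟩
  P={5,9}:  v_{5} + v_{9} = 2·v_{1} + v_{3} + v_{4} + 2·v_{8} — sig = ⟨2 | 1 1 2 2⟩
  P={4,5,7}:  v_{4} + v_{5} + v_{7} = v_{1} — sig = ⟨3 | 1⟩
  P={4,7,8}:  v_{4} + v_{7} + v_{8} = v_{2} — sig = ⟨3 | 1⟩
  P={1,3,6,8}:  v_{1} + v_{3} + v_{6} + v_{8} = 0 — sig = ⟨4 | 0⟩
  P={1,2,3,6}:  v_{1} + v_{2} + v_{3} + v_{6} = v_{4} + v_{7} — sig = ⟨4 | 1 1⟩
  P={1,2,3,4,8}:  v_{1} + v_{2} + v_{3} + v_{4} + v_{8} = v_{9} — sig = ⟨5 | 1⟩

Signatures (|P|; sorted positive RHS coefficients), sorted:
[⟨2 | 1 1⟩, ⟨2 | 1 1⟩, ⟨2 | 1 1 2⟩, ⟨2 | 1 1 2 2⟩, ⟨3 | 1⟩, ⟨3 | 1⟩, ⟨4 | 0⟩, ⟨4 | 1 1⟩, ⟨5 | 1⟩]


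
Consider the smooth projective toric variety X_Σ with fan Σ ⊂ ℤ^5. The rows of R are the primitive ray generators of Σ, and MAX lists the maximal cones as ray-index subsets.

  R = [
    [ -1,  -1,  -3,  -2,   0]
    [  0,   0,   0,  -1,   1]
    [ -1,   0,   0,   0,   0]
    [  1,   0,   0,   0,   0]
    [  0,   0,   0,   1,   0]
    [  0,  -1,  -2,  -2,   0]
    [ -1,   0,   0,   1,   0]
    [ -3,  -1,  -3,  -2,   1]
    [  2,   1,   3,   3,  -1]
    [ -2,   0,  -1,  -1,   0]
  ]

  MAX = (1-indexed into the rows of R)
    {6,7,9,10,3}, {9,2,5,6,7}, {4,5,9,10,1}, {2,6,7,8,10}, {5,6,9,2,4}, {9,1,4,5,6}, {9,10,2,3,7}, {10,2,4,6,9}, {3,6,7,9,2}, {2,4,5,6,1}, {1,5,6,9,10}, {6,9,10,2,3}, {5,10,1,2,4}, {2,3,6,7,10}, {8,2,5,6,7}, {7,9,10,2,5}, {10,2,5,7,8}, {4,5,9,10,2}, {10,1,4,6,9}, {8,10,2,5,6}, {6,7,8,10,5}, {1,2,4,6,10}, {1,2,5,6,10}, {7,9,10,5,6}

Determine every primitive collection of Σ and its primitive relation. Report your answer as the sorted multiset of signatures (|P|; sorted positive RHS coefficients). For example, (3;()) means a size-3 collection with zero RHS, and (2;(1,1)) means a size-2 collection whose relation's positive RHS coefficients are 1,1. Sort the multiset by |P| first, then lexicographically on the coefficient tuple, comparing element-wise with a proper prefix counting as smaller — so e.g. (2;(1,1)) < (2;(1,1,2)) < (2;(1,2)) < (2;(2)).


The 14 primitive collections of Σ (r=10, n=5):

  {3,4}:  v_{3} + v_{4} = 0  so sig = (2;())
  {3,5}:  v_{3} + v_{5} = v_{7}  so sig = (2;(1))
  {4,7}:  v_{4} + v_{7} = v_{5}  so sig = (2;(1))
  {8,9}:  v_{8} + v_{9} = v_{7}  so sig = (2;(1))
  {1,3}:  v_{1} + v_{3} = v_{5} + v_{6} + v_{10}  so sig = (2;(1,1,1))
  {3,8}:  v_{3} + v_{8} = v_{2} + v_{6} + 2·v_{7} + v_{10}  so sig = (2;(1,1,1,2))
  {4,8}:  v_{4} + v_{8} = v_{2} + 2·v_{5} + v_{6} + v_{10}  so sig = (2;(1,1,1,2))
  {1,7}:  v_{1} + v_{7} = 2·v_{5} + v_{6} + v_{10}  so sig = (2;(1,1,2))
  {1,8}:  v_{1} + v_{8} = v_{2} + 3·v_{5} + 2·v_{6} + 2·v_{10}  so sig = (2;(1,2,2,3))
  {1,2,9}:  v_{1} + v_{2} + v_{9} = v_{4}  so sig = (3;(1))
  {4,5,6,10}:  v_{4} + v_{5} + v_{6} + v_{10} = v_{1}  so sig = (4;(1))
  {2,5,6,9,10}:  v_{2} + v_{5} + v_{6} + v_{9} + v_{10} = 0  so sig = (5;())
  {2,5,6,7,10}:  v_{2} + v_{5} + v_{6} + v_{7} + v_{10} = v_{8}  so sig = (5;(1))
  {2,6,7,9,10}:  v_{2} + v_{6} + v_{7} + v_{9} + v_{10} = v_{3}  so sig = (5;(1))

Sorted signature multiset PRS(X):
{ (2;()),  (2;(1)) ×3,  (2;(1,1,1)),  (2;(1,1,1,2)) ×2,  (2;(1,1,2)),  (2;(1,2,2,3)),  (3;(1)),  (4;(1)),  (5;()),  (5;(1)) ×2 }


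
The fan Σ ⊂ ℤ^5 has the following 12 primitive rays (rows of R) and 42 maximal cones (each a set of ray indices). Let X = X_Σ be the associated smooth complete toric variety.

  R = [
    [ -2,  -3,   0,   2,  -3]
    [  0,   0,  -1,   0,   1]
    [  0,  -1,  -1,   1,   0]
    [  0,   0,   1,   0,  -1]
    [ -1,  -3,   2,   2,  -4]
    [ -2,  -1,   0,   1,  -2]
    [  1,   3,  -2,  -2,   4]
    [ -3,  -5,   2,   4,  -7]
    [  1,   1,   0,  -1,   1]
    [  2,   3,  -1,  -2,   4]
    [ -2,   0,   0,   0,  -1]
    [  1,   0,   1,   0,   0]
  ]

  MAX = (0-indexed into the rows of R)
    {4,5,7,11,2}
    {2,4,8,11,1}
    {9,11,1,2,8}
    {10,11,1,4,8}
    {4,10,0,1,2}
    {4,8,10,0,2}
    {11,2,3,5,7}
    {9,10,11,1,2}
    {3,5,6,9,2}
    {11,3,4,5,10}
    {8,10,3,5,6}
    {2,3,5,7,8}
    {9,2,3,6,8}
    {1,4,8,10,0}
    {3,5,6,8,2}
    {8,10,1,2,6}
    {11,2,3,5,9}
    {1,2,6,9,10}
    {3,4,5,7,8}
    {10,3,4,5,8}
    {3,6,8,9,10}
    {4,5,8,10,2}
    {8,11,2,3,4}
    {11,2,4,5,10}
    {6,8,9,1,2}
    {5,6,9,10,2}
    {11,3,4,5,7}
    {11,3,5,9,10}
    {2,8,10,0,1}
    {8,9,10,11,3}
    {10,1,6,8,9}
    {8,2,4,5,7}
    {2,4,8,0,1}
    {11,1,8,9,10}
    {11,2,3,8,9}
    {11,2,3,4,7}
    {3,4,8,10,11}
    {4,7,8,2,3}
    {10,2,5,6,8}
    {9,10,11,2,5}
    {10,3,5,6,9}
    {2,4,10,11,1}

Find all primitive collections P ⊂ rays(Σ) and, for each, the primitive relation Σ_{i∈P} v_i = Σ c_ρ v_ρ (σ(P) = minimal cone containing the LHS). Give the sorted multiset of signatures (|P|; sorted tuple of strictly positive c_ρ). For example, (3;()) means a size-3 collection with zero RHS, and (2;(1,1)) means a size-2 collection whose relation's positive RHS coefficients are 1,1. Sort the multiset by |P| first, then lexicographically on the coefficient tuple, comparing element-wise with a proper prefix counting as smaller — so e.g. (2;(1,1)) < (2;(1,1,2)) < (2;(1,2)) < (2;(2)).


Δ(Σ) — 12 vertices, 23 min non-faces:

  {1,3}:  v_{1} + v_{3} = 0 — sig = (2;())
  {4,6}:  v_{4} + v_{6} = 0 — sig = (2;())
  {0,9}:  v_{0} + v_{9} = v_{1} — sig = (2;(1))
  {4,9}:  v_{4} + v_{9} = v_{11} — sig = (2;(1))
  {6,11}:  v_{6} + v_{11} = v_{9} — sig = (2;(1))
  {0,11}:  v_{0} + v_{11} = v_{1} + v_{4} — sig = (2;(1,1))
  {1,5}:  v_{1} + v_{5} = v_{2} + v_{10} — sig = (2;(1,1))
  {1,7}:  v_{1} + v_{7} = v_{2} + v_{4} + v_{5} — sig = (2;(1,1,1))
  {6,7}:  v_{6} + v_{7} = v_{2} + v_{3} + v_{5} — sig = (2;(1,1,1))
  {0,3}:  v_{0} + v_{3} = v_{2} + v_{4} + v_{8} + v_{10} — sig = (2;(1,1,1,1))
  {0,6}:  v_{0} + v_{6} = v_{1} + v_{2} + v_{8} + v_{10} — sig = (2;(1,1,1,1))
  {7,9}:  v_{7} + v_{9} = v_{2} + v_{3} + v_{5} + v_{11} — sig = (2;(1,1,1,1))
  {0,7}:  v_{0} + v_{7} = 2·v_{2} + 2·v_{4} + v_{5} + v_{8} + v_{10} — sig = (2;(1,1,1,2,2))
  {0,5}:  v_{0} + v_{5} = 2·v_{2} + v_{4} + v_{8} + 2·v_{10} — sig = (2;(1,1,2,2))
  {7,10}:  v_{7} + v_{10} = v_{4} + 2·v_{5} — sig = (2;(1,2))
  {2,3,10}:  v_{2} + v_{3} + v_{10} = v_{5} — sig = (3;(1))
  {5,8,11}:  v_{5} + v_{8} + v_{11} = v_{3} — sig = (3;(1))
  {5,8,9}:  v_{5} + v_{8} + v_{9} = v_{3} + v_{6} — sig = (3;(1,1))
  {7,8,11}:  v_{7} + v_{8} + v_{11} = v_{2} + 2·v_{3} + v_{4} — sig = (3;(1,1,2))
  {2,8,10,11}:  v_{2} + v_{8} + v_{10} + v_{11} = 0 — sig = (4;())
  {2,3,4,5}:  v_{2} + v_{3} + v_{4} + v_{5} = v_{7} — sig = (4;(1))
  {2,8,9,10}:  v_{2} + v_{8} + v_{9} + v_{10} = v_{6} — sig = (4;(1))
  {1,2,4,8,10}:  v_{1} + v_{2} + v_{4} + v_{8} + v_{10} = v_{0} — sig = (5;(1))

Signatures (|P|; sorted positive RHS coefficients), sorted:
[(2;()), (2;()), (2;(1)), (2;(1)), (2;(1)), (2;(1,1)), (2;(1,1)), (2;(1,1,1)), (2;(1,1,1)), (2;(1,1,1,1)), (2;(1,1,1,1)), (2;(1,1,1,1)), (2;(1,1,1,2,2)), (2;(1,1,2,2)), (2;(1,2)), (3;(1)), (3;(1)), (3;(1,1)), (3;(1,1,2)), (4;()), (4;(1)), (4;(1)), (5;(1))]


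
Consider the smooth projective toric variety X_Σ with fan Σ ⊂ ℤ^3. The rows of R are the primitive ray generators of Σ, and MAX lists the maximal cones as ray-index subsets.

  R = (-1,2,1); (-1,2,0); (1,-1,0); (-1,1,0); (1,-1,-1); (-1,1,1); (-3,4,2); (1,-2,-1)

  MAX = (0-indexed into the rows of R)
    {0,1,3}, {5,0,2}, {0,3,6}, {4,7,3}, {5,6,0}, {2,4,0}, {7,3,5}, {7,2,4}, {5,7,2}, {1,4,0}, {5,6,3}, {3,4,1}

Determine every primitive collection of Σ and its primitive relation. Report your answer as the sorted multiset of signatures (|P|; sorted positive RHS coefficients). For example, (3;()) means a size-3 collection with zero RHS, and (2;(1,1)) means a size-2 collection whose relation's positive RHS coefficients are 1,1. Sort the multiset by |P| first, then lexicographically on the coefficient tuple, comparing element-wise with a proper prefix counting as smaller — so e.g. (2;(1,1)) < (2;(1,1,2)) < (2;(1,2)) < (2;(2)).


12 collections generate NE(X_Σ); each relation:

  P = {0,7}:  v_{0} + v_{7} = 0 — sig = (2;())
  P = {2,3}:  v_{2} + v_{3} = 0 — sig = (2;())
  P = {4,5}:  v_{4} + v_{5} = 0 — sig = (2;())
  P = {1,2}:  v_{1} + v_{2} = v_{0} + v_{4} — sig = (2;(1,1))
  P = {1,5}:  v_{1} + v_{5} = v_{0} + v_{3} — sig = (2;(1,1))
  P = {1,7}:  v_{1} + v_{7} = v_{3} + v_{4} — sig = (2;(1,1))
  P = {2,6}:  v_{2} + v_{6} = v_{0} + v_{5} — sig = (2;(1,1))
  P = {4,6}:  v_{4} + v_{6} = v_{0} + v_{3} — sig = (2;(1,1))
  P = {6,7}:  v_{6} + v_{7} = v_{3} + v_{5} — sig = (2;(1,1))
  P = {1,6}:  v_{1} + v_{6} = 2·v_{0} + 2·v_{3} — sig = (2;(2,2))
  P = {0,3,4}:  v_{0} + v_{3} + v_{4} = v_{1} — sig = (3;(1))
  P = {0,3,5}:  v_{0} + v_{3} + v_{5} = v_{6} — sig = (3;(1))

Signatures (|P|; sorted positive RHS coefficients), sorted:
    (2;())
    (2;())
    (2;())
    (2;(1,1))
    (2;(1,1))
    (2;(1,1))
    (2;(1,1))
    (2;(1,1))
    (2;(1,1))
    (2;(2,2))
    (3;(1))
    (3;(1))


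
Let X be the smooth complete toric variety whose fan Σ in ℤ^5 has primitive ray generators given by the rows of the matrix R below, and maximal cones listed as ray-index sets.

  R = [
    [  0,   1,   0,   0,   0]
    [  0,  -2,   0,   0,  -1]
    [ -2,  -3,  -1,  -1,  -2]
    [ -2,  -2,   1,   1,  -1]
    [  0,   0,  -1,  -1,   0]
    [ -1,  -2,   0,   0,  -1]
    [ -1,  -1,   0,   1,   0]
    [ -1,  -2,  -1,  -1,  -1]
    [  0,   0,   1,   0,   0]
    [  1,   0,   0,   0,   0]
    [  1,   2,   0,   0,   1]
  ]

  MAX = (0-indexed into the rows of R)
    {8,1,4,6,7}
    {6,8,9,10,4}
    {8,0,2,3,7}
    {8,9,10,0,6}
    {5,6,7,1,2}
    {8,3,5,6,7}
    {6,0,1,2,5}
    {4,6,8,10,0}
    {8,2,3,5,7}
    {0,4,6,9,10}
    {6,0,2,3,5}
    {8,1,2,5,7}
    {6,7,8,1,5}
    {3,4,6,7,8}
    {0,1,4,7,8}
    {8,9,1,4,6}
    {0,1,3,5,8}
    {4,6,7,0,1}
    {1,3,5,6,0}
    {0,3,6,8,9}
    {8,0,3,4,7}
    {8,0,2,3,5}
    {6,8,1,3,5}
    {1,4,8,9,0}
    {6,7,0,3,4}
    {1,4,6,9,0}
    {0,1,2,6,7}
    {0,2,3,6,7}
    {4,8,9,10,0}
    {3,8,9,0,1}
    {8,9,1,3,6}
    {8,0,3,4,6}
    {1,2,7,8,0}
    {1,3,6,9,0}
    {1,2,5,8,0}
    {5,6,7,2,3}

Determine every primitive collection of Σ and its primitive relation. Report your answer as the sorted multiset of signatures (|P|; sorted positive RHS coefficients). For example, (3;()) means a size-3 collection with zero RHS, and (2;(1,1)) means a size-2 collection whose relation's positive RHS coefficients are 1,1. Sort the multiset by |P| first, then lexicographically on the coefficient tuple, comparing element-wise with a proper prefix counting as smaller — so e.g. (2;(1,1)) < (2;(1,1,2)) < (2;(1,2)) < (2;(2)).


Σ has 20 primitive collections:

  {5,10}:  v_{5} + v_{10} = 0  ⇒ sig = (2;())
  {1,10}:  v_{1} + v_{10} = v_{9}  ⇒ sig = (2;(1))
  {4,5}:  v_{4} + v_{5} = v_{7}  ⇒ sig = (2;(1))
  {5,9}:  v_{5} + v_{9} = v_{1}  ⇒ sig = (2;(1))
  {7,10}:  v_{7} + v_{10} = v_{4}  ⇒ sig = (2;(1))
  {2,10}:  v_{2} + v_{10} = v_{0} + v_{7}  ⇒ sig = (2;(1,1))
  {7,9}:  v_{7} + v_{9} = v_{1} + v_{4}  ⇒ sig = (2;(1,1))
  {2,9}:  v_{2} + v_{9} = v_{0} + v_{1} + v_{7}  ⇒ sig = (2;(1,1,1))
  {3,10}:  v_{3} + v_{10} = v_{0} + v_{6} + v_{8}  ⇒ sig = (2;(1,1,1))
  {2,4}:  v_{2} + v_{4} = v_{0} + 2·v_{7}  ⇒ sig = (2;(1,2))
  {0,5,7}:  v_{0} + v_{5} + v_{7} = v_{2}  ⇒ sig = (3;(1))
  {3,4,9}:  v_{3} + v_{4} + v_{9} = v_{5}  ⇒ sig = (3;(1))
  {2,6,8}:  v_{2} + v_{6} + v_{8} = v_{3} + v_{7}  ⇒ sig = (3;(1,1))
  {1,2,3}:  v_{1} + v_{2} + v_{3} = v_{0} + 4·v_{5}  ⇒ sig = (3;(1,4))
  {1,3,4}:  v_{1} + v_{3} + v_{4} = 2·v_{5}  ⇒ sig = (3;(2))
  {1,3,7}:  v_{1} + v_{3} + v_{7} = 3·v_{5}  ⇒ sig = (3;(3))
  {0,5,6,8}:  v_{0} + v_{5} + v_{6} + v_{8} = v_{3}  ⇒ sig = (4;(1))
  {0,1,6,8}:  v_{0} + v_{1} + v_{6} + v_{8} = v_{3} + v_{9}  ⇒ sig = (4;(1,1))
  {0,6,7,8}:  v_{0} + v_{6} + v_{7} + v_{8} = v_{3} + v_{4}  ⇒ sig = (4;(1,1))
  {0,4,6,8,9}:  v_{0} + v_{4} + v_{6} + v_{8} + v_{9} = 0  ⇒ sig = (5;())

Signatures (|P|; sorted positive RHS coefficients), sorted:
    (2;())
    (2;(1))
    (2;(1))
    (2;(1))
    (2;(1))
    (2;(1,1))
    (2;(1,1))
    (2;(1,1,1))
    (2;(1,1,1))
    (2;(1,2))
    (3;(1))
    (3;(1))
    (3;(1,1))
    (3;(1,4))
    (3;(2))
    (3;(3))
    (4;(1))
    (4;(1,1))
    (4;(1,1))
    (5;())


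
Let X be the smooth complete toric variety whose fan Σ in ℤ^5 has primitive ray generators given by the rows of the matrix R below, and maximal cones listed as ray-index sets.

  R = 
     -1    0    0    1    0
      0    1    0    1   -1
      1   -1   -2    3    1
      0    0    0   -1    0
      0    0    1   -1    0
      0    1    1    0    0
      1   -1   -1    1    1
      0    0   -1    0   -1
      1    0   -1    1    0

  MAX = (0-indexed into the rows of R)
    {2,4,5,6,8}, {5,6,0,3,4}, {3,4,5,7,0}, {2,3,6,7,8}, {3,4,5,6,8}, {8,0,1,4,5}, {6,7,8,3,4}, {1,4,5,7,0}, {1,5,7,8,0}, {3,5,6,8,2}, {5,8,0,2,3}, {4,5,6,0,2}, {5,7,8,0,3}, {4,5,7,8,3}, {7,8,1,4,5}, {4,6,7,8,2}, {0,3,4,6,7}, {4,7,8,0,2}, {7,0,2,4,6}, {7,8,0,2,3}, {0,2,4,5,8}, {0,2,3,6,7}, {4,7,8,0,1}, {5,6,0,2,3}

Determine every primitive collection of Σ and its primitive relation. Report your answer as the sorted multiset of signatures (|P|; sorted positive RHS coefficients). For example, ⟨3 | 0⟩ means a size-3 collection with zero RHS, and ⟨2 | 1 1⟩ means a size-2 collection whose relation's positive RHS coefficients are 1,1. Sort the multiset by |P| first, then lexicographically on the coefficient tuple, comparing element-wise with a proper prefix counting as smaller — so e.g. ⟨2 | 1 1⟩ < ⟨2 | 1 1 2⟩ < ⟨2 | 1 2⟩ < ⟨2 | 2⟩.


Δ(Σ) — 9 vertices, 9 min non-faces:

  P = {1,3}:  v_{1} + v_{3} = v_{5} + v_{7}  ⟹  sig = ⟨2 | 1 1⟩
  P = {1,6}:  v_{1} + v_{6} = v_{0} + v_{4} + 2·v_{8}  ⟹  sig = ⟨2 | 1 1 2⟩
  P = {1,2}:  v_{1} + v_{2} = 2·v_{0} + v_{4} + 3·v_{8}  ⟹  sig = ⟨2 | 1 2 3⟩
  P = {0,6,8}:  v_{0} + v_{6} + v_{8} = v_{2}  ⟹  sig = ⟨3 | 1⟩
  P = {2,3,4}:  v_{2} + v_{3} + v_{4} = v_{6}  ⟹  sig = ⟨3 | 1⟩
  P = {5,6,7}:  v_{5} + v_{6} + v_{7} = v_{8}  ⟹  sig = ⟨3 | 1⟩
  P = {2,5,7}:  v_{2} + v_{5} + v_{7} = v_{0} + 2·v_{8}  ⟹  sig = ⟨3 | 1 2⟩
  P = {0,3,4,8}:  v_{0} + v_{3} + v_{4} + v_{8} = 0  ⟹  sig = ⟨4 | 0⟩
  P = {0,4,5,7,8}:  v_{0} + v_{4} + v_{5} + v_{7} + v_{8} = v_{1}  ⟹  sig = ⟨5 | 1⟩

Signatures (|P|; sorted positive RHS coefficients), sorted:
[⟨2 | 1 1⟩, ⟨2 | 1 1 2⟩, ⟨2 | 1 2 3⟩, ⟨3 | 1⟩, ⟨3 | 1⟩, ⟨3 | 1⟩, ⟨3 | 1 2⟩, ⟨4 | 0⟩, ⟨5 | 1⟩]


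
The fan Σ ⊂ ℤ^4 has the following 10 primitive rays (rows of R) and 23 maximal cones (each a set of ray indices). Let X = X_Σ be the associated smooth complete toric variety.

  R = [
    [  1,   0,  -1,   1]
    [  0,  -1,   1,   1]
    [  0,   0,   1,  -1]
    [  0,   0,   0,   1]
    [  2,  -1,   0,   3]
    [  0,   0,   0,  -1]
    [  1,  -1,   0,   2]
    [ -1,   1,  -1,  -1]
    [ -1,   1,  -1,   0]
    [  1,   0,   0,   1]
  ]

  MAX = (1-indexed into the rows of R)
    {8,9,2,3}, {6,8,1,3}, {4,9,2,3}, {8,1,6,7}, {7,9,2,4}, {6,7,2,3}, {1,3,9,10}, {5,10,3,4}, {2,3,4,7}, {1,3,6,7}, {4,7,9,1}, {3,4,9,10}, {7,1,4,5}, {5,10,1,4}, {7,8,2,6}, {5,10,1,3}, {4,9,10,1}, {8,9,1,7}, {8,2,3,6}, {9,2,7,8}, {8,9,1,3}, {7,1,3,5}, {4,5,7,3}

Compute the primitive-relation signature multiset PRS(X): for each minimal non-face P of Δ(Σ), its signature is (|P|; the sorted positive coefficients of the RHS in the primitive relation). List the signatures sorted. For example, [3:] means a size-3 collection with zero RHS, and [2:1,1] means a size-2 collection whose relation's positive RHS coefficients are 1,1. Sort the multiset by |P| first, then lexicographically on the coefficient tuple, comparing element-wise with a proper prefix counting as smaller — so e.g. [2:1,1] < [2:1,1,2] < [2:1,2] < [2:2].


The 15 primitive collections of Σ (r=10, n=4):

  • {4,6}:  v_{4} + v_{6} = 0  ⇒ sig = [2:]
  • {1,2}:  v_{1} + v_{2} = v_{7}  ⇒ sig = [2:1]
  • {4,8}:  v_{4} + v_{8} = v_{9}  ⇒ sig = [2:1]
  • {6,9}:  v_{6} + v_{9} = v_{8}  ⇒ sig = [2:1]
  • {7,10}:  v_{7} + v_{10} = v_{5}  ⇒ sig = [2:1]
  • {5,8}:  v_{5} + v_{8} = v_{1} + v_{4}  ⇒ sig = [2:1,1]
  • {6,10}:  v_{6} + v_{10} = v_{1} + v_{3}  ⇒ sig = [2:1,1]
  • {2,10}:  v_{2} + v_{10} = v_{3} + v_{4} + v_{7}  ⇒ sig = [2:1,1,1]
  • {5,6}:  v_{5} + v_{6} = v_{1} + v_{3} + v_{7}  ⇒ sig = [2:1,1,1]
  • {8,10}:  v_{8} + v_{10} = v_{1} + v_{3} + v_{9}  ⇒ sig = [2:1,1,1]
  • {2,5}:  v_{2} + v_{5} = v_{3} + v_{4} + 2·v_{7}  ⇒ sig = [2:1,1,2]
  • {5,9}:  v_{5} + v_{9} = v_{1} + 2·v_{4}  ⇒ sig = [2:1,2]
  • {3,7,8}:  v_{3} + v_{7} + v_{8} = 0  ⇒ sig = [3:]
  • {1,3,4}:  v_{1} + v_{3} + v_{4} = v_{10}  ⇒ sig = [3:1]
  • {3,7,9}:  v_{3} + v_{7} + v_{9} = v_{4}  ⇒ sig = [3:1]

so the primitive-relation signature multiset is
[[2:], [2:1], [2:1], [2:1], [2:1], [2:1,1], [2:1,1], [2:1,1,1], [2:1,1,1], [2:1,1,1], [2:1,1,2], [2:1,2], [3:], [3:1], [3:1]]
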